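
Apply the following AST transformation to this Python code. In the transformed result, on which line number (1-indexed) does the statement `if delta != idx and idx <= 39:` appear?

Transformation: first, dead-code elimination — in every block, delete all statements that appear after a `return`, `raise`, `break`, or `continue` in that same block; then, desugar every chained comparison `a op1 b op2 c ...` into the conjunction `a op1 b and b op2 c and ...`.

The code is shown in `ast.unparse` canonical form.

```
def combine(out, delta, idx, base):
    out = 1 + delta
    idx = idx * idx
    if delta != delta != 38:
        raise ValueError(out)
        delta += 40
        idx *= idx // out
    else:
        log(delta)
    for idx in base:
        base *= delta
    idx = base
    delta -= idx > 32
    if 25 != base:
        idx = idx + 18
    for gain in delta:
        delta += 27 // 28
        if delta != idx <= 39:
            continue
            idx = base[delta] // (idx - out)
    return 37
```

16

Transformed code:
def combine(out, delta, idx, base):
    out = 1 + delta
    idx = idx * idx
    if delta != delta and delta != 38:
        raise ValueError(out)
    else:
        log(delta)
    for idx in base:
        base *= delta
    idx = base
    delta -= idx > 32
    if 25 != base:
        idx = idx + 18
    for gain in delta:
        delta += 27 // 28
        if delta != idx and idx <= 39:
            continue
    return 37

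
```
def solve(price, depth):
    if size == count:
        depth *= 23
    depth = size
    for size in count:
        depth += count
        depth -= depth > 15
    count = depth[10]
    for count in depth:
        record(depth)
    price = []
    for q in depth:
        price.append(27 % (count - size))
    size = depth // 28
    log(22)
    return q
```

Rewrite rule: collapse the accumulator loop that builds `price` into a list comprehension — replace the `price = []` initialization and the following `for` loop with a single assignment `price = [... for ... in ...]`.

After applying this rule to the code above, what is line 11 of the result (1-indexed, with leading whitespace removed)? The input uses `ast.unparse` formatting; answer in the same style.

Transformed code:
def solve(price, depth):
    if size == count:
        depth *= 23
    depth = size
    for size in count:
        depth += count
        depth -= depth > 15
    count = depth[10]
    for count in depth:
        record(depth)
    price = [27 % (count - size) for q in depth]
    size = depth // 28
    log(22)
    return q

price = [27 % (count - size) for q in depth]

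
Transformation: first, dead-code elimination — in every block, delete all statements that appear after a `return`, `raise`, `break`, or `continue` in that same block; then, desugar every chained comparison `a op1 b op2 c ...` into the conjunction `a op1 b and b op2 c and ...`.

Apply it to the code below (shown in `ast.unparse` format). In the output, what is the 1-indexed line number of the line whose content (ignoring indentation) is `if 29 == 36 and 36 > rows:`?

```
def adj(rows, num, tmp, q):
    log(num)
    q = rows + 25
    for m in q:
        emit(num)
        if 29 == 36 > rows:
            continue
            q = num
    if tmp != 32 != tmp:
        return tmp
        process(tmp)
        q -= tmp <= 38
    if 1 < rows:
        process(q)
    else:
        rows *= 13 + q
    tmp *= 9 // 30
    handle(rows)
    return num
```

Transformed code:
def adj(rows, num, tmp, q):
    log(num)
    q = rows + 25
    for m in q:
        emit(num)
        if 29 == 36 and 36 > rows:
            continue
    if tmp != 32 and 32 != tmp:
        return tmp
    if 1 < rows:
        process(q)
    else:
        rows *= 13 + q
    tmp *= 9 // 30
    handle(rows)
    return num

6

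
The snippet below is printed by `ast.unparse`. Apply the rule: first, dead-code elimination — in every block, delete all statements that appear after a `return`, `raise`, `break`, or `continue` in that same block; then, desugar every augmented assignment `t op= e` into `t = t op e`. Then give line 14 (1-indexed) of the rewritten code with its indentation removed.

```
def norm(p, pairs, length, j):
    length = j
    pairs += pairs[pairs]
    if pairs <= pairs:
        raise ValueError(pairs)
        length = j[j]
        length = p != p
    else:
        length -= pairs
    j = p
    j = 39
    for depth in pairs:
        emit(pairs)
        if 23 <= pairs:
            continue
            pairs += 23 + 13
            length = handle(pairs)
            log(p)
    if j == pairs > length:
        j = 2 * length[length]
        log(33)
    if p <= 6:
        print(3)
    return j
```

if j == pairs > length:

Transformed code:
def norm(p, pairs, length, j):
    length = j
    pairs = pairs + pairs[pairs]
    if pairs <= pairs:
        raise ValueError(pairs)
    else:
        length = length - pairs
    j = p
    j = 39
    for depth in pairs:
        emit(pairs)
        if 23 <= pairs:
            continue
    if j == pairs > length:
        j = 2 * length[length]
        log(33)
    if p <= 6:
        print(3)
    return j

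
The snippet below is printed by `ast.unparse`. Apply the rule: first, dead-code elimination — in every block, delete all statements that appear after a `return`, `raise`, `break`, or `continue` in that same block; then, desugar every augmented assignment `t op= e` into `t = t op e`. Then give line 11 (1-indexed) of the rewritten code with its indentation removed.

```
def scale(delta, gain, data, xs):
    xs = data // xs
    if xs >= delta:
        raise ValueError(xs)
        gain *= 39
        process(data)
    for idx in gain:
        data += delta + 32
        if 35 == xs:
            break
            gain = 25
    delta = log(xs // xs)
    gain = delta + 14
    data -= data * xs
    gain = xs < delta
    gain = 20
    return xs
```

Transformed code:
def scale(delta, gain, data, xs):
    xs = data // xs
    if xs >= delta:
        raise ValueError(xs)
    for idx in gain:
        data = data + (delta + 32)
        if 35 == xs:
            break
    delta = log(xs // xs)
    gain = delta + 14
    data = data - data * xs
    gain = xs < delta
    gain = 20
    return xs

data = data - data * xs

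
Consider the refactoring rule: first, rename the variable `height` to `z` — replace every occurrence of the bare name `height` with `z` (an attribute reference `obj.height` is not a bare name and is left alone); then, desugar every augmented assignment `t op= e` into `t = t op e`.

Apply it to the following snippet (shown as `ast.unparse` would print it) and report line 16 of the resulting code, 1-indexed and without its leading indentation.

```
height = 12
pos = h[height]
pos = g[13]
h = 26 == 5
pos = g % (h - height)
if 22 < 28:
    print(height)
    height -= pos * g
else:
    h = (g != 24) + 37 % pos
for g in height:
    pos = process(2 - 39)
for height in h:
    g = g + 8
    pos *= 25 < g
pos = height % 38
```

Transformed code:
z = 12
pos = h[z]
pos = g[13]
h = 26 == 5
pos = g % (h - z)
if 22 < 28:
    print(z)
    z = z - pos * g
else:
    h = (g != 24) + 37 % pos
for g in z:
    pos = process(2 - 39)
for z in h:
    g = g + 8
    pos = pos * (25 < g)
pos = z % 38

pos = z % 38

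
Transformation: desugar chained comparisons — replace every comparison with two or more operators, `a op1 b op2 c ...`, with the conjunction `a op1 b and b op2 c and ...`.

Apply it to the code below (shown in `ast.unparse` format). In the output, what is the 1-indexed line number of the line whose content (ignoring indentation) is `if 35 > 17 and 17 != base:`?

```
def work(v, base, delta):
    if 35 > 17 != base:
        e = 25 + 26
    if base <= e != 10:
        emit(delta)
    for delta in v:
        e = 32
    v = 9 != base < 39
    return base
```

2

Transformed code:
def work(v, base, delta):
    if 35 > 17 and 17 != base:
        e = 25 + 26
    if base <= e and e != 10:
        emit(delta)
    for delta in v:
        e = 32
    v = 9 != base and base < 39
    return base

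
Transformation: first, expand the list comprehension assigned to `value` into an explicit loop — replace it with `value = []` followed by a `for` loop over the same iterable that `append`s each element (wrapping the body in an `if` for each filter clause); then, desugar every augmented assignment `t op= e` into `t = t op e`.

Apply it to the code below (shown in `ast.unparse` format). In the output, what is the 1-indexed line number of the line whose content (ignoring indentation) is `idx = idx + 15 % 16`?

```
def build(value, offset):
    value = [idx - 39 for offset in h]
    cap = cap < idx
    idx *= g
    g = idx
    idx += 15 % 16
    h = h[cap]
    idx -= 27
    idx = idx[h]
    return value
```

Transformed code:
def build(value, offset):
    value = []
    for offset in h:
        value.append(idx - 39)
    cap = cap < idx
    idx = idx * g
    g = idx
    idx = idx + 15 % 16
    h = h[cap]
    idx = idx - 27
    idx = idx[h]
    return value

8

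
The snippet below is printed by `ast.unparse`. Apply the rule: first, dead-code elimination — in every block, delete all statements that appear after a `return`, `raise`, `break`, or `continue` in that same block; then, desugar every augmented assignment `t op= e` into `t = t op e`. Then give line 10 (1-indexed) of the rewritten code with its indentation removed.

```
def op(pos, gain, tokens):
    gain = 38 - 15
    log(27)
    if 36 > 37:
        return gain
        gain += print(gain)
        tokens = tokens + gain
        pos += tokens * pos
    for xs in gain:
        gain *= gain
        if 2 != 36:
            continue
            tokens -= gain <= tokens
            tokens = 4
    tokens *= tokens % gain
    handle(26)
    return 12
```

tokens = tokens * (tokens % gain)

Transformed code:
def op(pos, gain, tokens):
    gain = 38 - 15
    log(27)
    if 36 > 37:
        return gain
    for xs in gain:
        gain = gain * gain
        if 2 != 36:
            continue
    tokens = tokens * (tokens % gain)
    handle(26)
    return 12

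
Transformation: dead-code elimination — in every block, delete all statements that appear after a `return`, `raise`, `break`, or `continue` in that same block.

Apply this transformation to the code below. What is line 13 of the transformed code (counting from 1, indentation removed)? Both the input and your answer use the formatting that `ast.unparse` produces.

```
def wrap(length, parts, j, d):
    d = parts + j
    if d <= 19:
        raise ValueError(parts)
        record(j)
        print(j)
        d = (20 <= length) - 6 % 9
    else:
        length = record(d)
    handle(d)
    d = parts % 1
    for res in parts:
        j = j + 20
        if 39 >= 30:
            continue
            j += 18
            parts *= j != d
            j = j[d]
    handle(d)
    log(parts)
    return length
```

Transformed code:
def wrap(length, parts, j, d):
    d = parts + j
    if d <= 19:
        raise ValueError(parts)
    else:
        length = record(d)
    handle(d)
    d = parts % 1
    for res in parts:
        j = j + 20
        if 39 >= 30:
            continue
    handle(d)
    log(parts)
    return length

handle(d)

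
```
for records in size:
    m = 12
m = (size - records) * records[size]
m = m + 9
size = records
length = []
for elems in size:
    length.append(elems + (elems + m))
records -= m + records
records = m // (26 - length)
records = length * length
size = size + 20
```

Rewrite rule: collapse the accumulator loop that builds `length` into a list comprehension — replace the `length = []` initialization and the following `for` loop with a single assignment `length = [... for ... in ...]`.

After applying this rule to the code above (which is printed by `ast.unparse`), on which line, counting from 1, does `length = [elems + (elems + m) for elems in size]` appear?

6

Transformed code:
for records in size:
    m = 12
m = (size - records) * records[size]
m = m + 9
size = records
length = [elems + (elems + m) for elems in size]
records -= m + records
records = m // (26 - length)
records = length * length
size = size + 20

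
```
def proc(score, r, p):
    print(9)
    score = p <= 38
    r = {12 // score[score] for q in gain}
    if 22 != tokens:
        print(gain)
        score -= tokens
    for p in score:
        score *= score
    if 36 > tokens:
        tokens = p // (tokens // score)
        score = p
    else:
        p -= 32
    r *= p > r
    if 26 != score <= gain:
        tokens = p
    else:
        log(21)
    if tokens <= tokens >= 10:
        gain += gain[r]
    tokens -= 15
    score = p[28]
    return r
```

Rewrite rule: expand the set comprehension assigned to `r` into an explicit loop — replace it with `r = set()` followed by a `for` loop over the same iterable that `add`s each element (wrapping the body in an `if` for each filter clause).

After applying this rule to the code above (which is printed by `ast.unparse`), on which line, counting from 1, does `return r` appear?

Transformed code:
def proc(score, r, p):
    print(9)
    score = p <= 38
    r = set()
    for q in gain:
        r.add(12 // score[score])
    if 22 != tokens:
        print(gain)
        score -= tokens
    for p in score:
        score *= score
    if 36 > tokens:
        tokens = p // (tokens // score)
        score = p
    else:
        p -= 32
    r *= p > r
    if 26 != score <= gain:
        tokens = p
    else:
        log(21)
    if tokens <= tokens >= 10:
        gain += gain[r]
    tokens -= 15
    score = p[28]
    return r

26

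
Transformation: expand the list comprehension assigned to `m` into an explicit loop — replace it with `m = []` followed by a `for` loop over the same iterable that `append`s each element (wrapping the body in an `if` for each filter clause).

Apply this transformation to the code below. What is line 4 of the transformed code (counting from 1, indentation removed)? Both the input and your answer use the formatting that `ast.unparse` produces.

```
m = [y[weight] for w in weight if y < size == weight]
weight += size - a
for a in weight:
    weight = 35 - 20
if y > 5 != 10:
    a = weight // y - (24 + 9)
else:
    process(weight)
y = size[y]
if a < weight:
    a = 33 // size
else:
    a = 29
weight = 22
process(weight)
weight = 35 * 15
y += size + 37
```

m.append(y[weight])

Transformed code:
m = []
for w in weight:
    if y < size == weight:
        m.append(y[weight])
weight += size - a
for a in weight:
    weight = 35 - 20
if y > 5 != 10:
    a = weight // y - (24 + 9)
else:
    process(weight)
y = size[y]
if a < weight:
    a = 33 // size
else:
    a = 29
weight = 22
process(weight)
weight = 35 * 15
y += size + 37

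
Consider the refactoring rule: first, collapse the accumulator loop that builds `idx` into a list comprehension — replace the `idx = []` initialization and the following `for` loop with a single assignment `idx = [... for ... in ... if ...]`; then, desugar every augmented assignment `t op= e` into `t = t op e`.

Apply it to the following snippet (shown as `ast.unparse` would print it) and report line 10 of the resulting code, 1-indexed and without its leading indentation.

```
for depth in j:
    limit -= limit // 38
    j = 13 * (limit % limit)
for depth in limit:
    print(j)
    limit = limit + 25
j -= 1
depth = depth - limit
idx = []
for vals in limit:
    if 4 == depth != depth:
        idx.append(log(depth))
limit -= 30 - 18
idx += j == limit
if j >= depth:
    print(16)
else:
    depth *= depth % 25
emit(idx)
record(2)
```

limit = limit - (30 - 18)

Transformed code:
for depth in j:
    limit = limit - limit // 38
    j = 13 * (limit % limit)
for depth in limit:
    print(j)
    limit = limit + 25
j = j - 1
depth = depth - limit
idx = [log(depth) for vals in limit if 4 == depth != depth]
limit = limit - (30 - 18)
idx = idx + (j == limit)
if j >= depth:
    print(16)
else:
    depth = depth * (depth % 25)
emit(idx)
record(2)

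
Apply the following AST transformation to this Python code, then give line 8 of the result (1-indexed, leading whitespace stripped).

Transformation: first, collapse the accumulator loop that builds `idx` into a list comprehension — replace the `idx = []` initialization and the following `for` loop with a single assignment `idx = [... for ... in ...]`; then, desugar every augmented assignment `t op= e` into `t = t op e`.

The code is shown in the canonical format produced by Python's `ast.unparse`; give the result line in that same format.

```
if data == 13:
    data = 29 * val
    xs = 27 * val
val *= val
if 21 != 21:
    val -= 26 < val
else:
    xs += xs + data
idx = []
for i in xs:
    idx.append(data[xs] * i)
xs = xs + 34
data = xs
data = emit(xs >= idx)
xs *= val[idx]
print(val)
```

xs = xs + (xs + data)

Transformed code:
if data == 13:
    data = 29 * val
    xs = 27 * val
val = val * val
if 21 != 21:
    val = val - (26 < val)
else:
    xs = xs + (xs + data)
idx = [data[xs] * i for i in xs]
xs = xs + 34
data = xs
data = emit(xs >= idx)
xs = xs * val[idx]
print(val)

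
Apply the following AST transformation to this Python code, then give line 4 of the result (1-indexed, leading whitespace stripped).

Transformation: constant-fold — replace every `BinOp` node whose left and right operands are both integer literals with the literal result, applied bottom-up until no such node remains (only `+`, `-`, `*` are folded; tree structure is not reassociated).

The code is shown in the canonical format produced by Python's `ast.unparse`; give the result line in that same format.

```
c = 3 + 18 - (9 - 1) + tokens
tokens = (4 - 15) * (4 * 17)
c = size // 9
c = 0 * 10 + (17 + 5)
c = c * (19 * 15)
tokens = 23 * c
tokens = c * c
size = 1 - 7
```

c = 22

Transformed code:
c = 13 + tokens
tokens = -748
c = size // 9
c = 22
c = c * 285
tokens = 23 * c
tokens = c * c
size = -6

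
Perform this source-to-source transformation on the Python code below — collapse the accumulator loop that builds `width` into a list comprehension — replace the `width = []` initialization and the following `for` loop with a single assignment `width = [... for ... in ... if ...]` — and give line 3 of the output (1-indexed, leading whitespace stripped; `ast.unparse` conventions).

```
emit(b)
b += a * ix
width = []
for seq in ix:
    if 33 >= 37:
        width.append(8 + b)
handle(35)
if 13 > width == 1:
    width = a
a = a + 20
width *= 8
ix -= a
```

Transformed code:
emit(b)
b += a * ix
width = [8 + b for seq in ix if 33 >= 37]
handle(35)
if 13 > width == 1:
    width = a
a = a + 20
width *= 8
ix -= a

width = [8 + b for seq in ix if 33 >= 37]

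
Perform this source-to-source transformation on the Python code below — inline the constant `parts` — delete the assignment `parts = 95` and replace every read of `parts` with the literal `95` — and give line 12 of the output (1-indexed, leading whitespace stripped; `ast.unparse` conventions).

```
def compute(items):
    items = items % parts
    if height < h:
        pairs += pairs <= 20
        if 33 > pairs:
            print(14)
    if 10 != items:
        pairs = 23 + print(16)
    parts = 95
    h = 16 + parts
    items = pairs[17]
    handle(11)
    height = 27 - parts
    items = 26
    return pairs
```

Transformed code:
def compute(items):
    items = items % 95
    if height < h:
        pairs += pairs <= 20
        if 33 > pairs:
            print(14)
    if 10 != items:
        pairs = 23 + print(16)
    h = 16 + 95
    items = pairs[17]
    handle(11)
    height = 27 - 95
    items = 26
    return pairs

height = 27 - 95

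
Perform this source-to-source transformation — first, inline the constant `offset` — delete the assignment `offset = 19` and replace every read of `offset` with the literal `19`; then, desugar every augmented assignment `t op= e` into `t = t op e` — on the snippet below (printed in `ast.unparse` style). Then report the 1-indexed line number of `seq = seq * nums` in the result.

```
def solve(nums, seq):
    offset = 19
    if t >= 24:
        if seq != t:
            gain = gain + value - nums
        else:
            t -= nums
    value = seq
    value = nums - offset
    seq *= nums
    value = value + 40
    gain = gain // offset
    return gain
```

9

Transformed code:
def solve(nums, seq):
    if t >= 24:
        if seq != t:
            gain = gain + value - nums
        else:
            t = t - nums
    value = seq
    value = nums - 19
    seq = seq * nums
    value = value + 40
    gain = gain // 19
    return gain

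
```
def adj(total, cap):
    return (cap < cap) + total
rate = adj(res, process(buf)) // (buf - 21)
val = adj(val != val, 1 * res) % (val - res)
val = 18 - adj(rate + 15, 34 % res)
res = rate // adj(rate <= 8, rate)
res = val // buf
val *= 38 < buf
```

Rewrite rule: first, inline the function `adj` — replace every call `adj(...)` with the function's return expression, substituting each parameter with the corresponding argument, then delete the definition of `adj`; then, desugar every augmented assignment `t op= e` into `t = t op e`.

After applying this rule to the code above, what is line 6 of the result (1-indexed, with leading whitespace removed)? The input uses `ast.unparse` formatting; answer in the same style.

val = val * (38 < buf)

Transformed code:
rate = ((process(buf) < process(buf)) + res) // (buf - 21)
val = ((1 * res < 1 * res) + (val != val)) % (val - res)
val = 18 - ((34 % res < 34 % res) + (rate + 15))
res = rate // ((rate < rate) + (rate <= 8))
res = val // buf
val = val * (38 < buf)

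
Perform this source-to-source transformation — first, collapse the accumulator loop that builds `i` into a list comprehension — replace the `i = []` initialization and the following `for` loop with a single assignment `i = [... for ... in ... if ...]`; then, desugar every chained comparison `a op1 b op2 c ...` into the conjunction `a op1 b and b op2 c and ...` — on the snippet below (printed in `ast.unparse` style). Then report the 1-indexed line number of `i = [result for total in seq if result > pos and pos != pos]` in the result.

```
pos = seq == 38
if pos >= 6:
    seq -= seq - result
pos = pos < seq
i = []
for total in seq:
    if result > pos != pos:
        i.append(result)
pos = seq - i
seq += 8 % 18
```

Transformed code:
pos = seq == 38
if pos >= 6:
    seq -= seq - result
pos = pos < seq
i = [result for total in seq if result > pos and pos != pos]
pos = seq - i
seq += 8 % 18

5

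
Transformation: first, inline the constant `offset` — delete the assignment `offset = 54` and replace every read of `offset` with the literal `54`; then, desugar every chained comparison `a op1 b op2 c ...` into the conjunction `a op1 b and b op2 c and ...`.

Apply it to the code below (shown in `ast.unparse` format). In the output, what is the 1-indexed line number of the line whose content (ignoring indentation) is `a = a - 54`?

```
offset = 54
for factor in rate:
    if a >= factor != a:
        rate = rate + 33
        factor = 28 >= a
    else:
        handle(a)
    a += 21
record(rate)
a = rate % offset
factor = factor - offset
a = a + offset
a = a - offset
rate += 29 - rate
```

Transformed code:
for factor in rate:
    if a >= factor and factor != a:
        rate = rate + 33
        factor = 28 >= a
    else:
        handle(a)
    a += 21
record(rate)
a = rate % 54
factor = factor - 54
a = a + 54
a = a - 54
rate += 29 - rate

12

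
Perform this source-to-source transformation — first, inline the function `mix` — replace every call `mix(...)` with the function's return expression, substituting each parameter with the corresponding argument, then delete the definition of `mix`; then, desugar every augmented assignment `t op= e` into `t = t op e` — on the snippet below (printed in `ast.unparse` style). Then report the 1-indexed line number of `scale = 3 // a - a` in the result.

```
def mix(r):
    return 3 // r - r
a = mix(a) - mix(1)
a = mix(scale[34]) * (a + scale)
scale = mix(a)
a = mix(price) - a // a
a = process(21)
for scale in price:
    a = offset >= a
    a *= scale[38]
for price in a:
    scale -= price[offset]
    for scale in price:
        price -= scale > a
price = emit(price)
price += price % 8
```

Transformed code:
a = 3 // a - a - (3 // 1 - 1)
a = (3 // scale[34] - scale[34]) * (a + scale)
scale = 3 // a - a
a = 3 // price - price - a // a
a = process(21)
for scale in price:
    a = offset >= a
    a = a * scale[38]
for price in a:
    scale = scale - price[offset]
    for scale in price:
        price = price - (scale > a)
price = emit(price)
price = price + price % 8

3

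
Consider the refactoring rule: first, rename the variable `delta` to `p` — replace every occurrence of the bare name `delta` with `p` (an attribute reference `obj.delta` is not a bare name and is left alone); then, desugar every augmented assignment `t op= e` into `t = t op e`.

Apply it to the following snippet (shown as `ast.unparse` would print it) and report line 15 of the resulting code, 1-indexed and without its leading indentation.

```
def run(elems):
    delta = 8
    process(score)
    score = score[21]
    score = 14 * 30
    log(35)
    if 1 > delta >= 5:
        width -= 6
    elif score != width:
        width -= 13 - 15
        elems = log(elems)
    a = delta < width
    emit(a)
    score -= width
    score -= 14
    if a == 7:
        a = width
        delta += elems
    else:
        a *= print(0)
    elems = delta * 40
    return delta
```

Transformed code:
def run(elems):
    p = 8
    process(score)
    score = score[21]
    score = 14 * 30
    log(35)
    if 1 > p >= 5:
        width = width - 6
    elif score != width:
        width = width - (13 - 15)
        elems = log(elems)
    a = p < width
    emit(a)
    score = score - width
    score = score - 14
    if a == 7:
        a = width
        p = p + elems
    else:
        a = a * print(0)
    elems = p * 40
    return p

score = score - 14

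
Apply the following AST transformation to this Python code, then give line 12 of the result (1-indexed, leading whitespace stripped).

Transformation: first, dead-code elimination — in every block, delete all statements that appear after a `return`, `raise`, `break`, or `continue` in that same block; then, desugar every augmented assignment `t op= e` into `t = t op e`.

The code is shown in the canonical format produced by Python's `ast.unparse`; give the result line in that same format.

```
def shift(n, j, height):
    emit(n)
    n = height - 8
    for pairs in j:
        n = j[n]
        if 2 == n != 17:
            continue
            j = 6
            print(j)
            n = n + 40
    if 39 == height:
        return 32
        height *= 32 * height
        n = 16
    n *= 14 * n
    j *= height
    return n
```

return n

Transformed code:
def shift(n, j, height):
    emit(n)
    n = height - 8
    for pairs in j:
        n = j[n]
        if 2 == n != 17:
            continue
    if 39 == height:
        return 32
    n = n * (14 * n)
    j = j * height
    return n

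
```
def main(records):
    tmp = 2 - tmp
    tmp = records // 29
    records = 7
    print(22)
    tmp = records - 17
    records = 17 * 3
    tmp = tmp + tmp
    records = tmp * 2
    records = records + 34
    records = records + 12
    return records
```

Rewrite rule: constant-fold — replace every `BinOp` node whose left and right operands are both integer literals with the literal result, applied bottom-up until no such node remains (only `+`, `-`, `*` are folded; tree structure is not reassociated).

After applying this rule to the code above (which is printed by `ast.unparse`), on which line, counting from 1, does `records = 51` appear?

7

Transformed code:
def main(records):
    tmp = 2 - tmp
    tmp = records // 29
    records = 7
    print(22)
    tmp = records - 17
    records = 51
    tmp = tmp + tmp
    records = tmp * 2
    records = records + 34
    records = records + 12
    return records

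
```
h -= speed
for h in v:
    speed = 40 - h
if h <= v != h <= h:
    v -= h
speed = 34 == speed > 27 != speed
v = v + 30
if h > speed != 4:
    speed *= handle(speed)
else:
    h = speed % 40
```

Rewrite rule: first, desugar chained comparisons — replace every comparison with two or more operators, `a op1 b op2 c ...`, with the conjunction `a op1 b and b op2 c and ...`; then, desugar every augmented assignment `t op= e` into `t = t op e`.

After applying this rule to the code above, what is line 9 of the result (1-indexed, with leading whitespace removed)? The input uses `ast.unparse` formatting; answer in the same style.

Transformed code:
h = h - speed
for h in v:
    speed = 40 - h
if h <= v and v != h and (h <= h):
    v = v - h
speed = 34 == speed and speed > 27 and (27 != speed)
v = v + 30
if h > speed and speed != 4:
    speed = speed * handle(speed)
else:
    h = speed % 40

speed = speed * handle(speed)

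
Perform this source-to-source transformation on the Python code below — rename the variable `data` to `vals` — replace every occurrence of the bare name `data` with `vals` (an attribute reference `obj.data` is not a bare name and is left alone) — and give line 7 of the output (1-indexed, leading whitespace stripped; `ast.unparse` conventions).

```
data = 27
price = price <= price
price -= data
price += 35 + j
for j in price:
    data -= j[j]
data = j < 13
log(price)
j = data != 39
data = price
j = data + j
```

Transformed code:
vals = 27
price = price <= price
price -= vals
price += 35 + j
for j in price:
    vals -= j[j]
vals = j < 13
log(price)
j = vals != 39
vals = price
j = vals + j

vals = j < 13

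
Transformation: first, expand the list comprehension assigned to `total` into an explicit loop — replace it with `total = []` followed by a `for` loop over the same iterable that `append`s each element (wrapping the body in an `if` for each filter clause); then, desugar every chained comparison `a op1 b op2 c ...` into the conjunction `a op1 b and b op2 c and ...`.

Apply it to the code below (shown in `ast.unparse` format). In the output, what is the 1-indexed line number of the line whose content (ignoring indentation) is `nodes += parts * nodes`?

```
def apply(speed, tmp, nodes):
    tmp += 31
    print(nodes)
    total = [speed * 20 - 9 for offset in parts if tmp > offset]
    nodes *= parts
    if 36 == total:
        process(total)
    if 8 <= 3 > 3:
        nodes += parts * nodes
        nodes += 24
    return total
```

12

Transformed code:
def apply(speed, tmp, nodes):
    tmp += 31
    print(nodes)
    total = []
    for offset in parts:
        if tmp > offset:
            total.append(speed * 20 - 9)
    nodes *= parts
    if 36 == total:
        process(total)
    if 8 <= 3 and 3 > 3:
        nodes += parts * nodes
        nodes += 24
    return total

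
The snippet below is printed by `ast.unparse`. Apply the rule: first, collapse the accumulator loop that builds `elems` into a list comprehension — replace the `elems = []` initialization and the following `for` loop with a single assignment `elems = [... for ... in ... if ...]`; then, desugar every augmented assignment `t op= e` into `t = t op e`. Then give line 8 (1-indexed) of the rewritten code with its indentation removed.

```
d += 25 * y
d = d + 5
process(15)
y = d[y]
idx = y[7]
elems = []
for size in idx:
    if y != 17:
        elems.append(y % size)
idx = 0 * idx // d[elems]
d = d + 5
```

Transformed code:
d = d + 25 * y
d = d + 5
process(15)
y = d[y]
idx = y[7]
elems = [y % size for size in idx if y != 17]
idx = 0 * idx // d[elems]
d = d + 5

d = d + 5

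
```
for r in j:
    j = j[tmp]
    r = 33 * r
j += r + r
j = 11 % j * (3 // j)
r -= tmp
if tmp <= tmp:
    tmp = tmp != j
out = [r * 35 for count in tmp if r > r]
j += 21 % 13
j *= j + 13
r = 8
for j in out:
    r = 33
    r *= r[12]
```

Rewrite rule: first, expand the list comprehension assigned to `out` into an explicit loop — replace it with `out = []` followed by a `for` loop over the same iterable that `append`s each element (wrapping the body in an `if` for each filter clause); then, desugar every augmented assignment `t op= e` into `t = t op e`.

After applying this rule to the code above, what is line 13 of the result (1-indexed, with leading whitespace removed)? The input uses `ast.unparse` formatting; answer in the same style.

Transformed code:
for r in j:
    j = j[tmp]
    r = 33 * r
j = j + (r + r)
j = 11 % j * (3 // j)
r = r - tmp
if tmp <= tmp:
    tmp = tmp != j
out = []
for count in tmp:
    if r > r:
        out.append(r * 35)
j = j + 21 % 13
j = j * (j + 13)
r = 8
for j in out:
    r = 33
    r = r * r[12]

j = j + 21 % 13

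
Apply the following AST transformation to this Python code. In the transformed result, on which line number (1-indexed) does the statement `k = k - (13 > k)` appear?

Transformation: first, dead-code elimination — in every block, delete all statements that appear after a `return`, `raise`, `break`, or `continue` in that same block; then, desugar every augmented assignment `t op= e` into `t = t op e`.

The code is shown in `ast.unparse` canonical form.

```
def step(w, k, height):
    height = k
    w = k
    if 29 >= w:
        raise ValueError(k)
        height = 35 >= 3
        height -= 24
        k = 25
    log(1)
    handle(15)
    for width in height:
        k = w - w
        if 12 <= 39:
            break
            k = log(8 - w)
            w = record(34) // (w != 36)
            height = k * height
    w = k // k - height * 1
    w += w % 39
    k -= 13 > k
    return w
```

14

Transformed code:
def step(w, k, height):
    height = k
    w = k
    if 29 >= w:
        raise ValueError(k)
    log(1)
    handle(15)
    for width in height:
        k = w - w
        if 12 <= 39:
            break
    w = k // k - height * 1
    w = w + w % 39
    k = k - (13 > k)
    return w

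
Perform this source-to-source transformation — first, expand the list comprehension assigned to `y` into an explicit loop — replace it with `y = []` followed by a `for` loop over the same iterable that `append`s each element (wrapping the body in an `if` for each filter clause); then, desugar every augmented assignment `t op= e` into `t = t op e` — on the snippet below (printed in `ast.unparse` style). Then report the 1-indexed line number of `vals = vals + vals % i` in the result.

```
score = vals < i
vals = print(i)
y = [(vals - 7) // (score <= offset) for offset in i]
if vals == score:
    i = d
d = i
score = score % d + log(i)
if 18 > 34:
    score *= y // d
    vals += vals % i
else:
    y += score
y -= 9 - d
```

12

Transformed code:
score = vals < i
vals = print(i)
y = []
for offset in i:
    y.append((vals - 7) // (score <= offset))
if vals == score:
    i = d
d = i
score = score % d + log(i)
if 18 > 34:
    score = score * (y // d)
    vals = vals + vals % i
else:
    y = y + score
y = y - (9 - d)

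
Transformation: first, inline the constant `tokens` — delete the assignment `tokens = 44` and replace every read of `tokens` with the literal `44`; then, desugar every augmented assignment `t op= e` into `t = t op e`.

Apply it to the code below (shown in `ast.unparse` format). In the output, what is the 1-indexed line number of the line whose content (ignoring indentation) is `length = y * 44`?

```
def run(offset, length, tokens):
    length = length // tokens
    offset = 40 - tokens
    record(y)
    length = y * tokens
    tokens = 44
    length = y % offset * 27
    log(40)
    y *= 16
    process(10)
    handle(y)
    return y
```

5

Transformed code:
def run(offset, length, tokens):
    length = length // 44
    offset = 40 - 44
    record(y)
    length = y * 44
    length = y % offset * 27
    log(40)
    y = y * 16
    process(10)
    handle(y)
    return y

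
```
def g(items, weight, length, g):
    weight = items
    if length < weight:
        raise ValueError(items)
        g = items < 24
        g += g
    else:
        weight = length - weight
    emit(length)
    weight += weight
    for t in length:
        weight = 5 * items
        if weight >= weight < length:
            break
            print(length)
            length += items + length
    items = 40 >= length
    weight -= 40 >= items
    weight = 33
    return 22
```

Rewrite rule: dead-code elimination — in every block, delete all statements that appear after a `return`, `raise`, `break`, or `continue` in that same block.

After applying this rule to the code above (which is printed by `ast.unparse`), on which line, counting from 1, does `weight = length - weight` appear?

Transformed code:
def g(items, weight, length, g):
    weight = items
    if length < weight:
        raise ValueError(items)
    else:
        weight = length - weight
    emit(length)
    weight += weight
    for t in length:
        weight = 5 * items
        if weight >= weight < length:
            break
    items = 40 >= length
    weight -= 40 >= items
    weight = 33
    return 22

6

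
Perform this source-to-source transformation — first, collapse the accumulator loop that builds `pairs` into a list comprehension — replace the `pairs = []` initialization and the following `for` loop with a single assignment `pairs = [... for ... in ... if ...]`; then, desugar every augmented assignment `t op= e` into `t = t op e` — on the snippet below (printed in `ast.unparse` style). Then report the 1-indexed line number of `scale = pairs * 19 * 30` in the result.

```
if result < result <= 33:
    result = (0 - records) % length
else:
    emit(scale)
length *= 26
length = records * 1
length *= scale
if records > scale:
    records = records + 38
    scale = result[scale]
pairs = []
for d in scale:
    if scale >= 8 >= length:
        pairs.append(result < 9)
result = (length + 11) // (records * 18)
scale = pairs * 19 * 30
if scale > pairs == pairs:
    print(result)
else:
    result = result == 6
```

13

Transformed code:
if result < result <= 33:
    result = (0 - records) % length
else:
    emit(scale)
length = length * 26
length = records * 1
length = length * scale
if records > scale:
    records = records + 38
    scale = result[scale]
pairs = [result < 9 for d in scale if scale >= 8 >= length]
result = (length + 11) // (records * 18)
scale = pairs * 19 * 30
if scale > pairs == pairs:
    print(result)
else:
    result = result == 6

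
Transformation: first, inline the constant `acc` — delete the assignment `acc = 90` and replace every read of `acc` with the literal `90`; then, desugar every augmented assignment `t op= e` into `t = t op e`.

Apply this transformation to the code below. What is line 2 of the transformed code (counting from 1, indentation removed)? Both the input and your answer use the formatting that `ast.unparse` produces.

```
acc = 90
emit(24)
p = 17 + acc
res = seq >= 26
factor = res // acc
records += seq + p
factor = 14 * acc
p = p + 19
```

p = 17 + 90

Transformed code:
emit(24)
p = 17 + 90
res = seq >= 26
factor = res // 90
records = records + (seq + p)
factor = 14 * 90
p = p + 19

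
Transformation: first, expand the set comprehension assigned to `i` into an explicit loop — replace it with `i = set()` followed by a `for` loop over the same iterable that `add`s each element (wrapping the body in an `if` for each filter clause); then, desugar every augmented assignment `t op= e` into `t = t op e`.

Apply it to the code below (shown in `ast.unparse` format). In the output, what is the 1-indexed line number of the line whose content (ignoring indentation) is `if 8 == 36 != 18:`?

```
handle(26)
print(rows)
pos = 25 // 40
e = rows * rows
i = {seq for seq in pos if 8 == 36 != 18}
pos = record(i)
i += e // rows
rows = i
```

Transformed code:
handle(26)
print(rows)
pos = 25 // 40
e = rows * rows
i = set()
for seq in pos:
    if 8 == 36 != 18:
        i.add(seq)
pos = record(i)
i = i + e // rows
rows = i

7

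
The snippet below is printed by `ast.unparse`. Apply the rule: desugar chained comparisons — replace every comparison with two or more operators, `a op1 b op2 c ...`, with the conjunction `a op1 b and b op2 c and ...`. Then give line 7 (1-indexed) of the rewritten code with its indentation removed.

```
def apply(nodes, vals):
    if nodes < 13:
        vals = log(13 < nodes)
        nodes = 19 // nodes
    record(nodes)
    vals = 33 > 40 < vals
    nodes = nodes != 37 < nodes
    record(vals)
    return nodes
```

nodes = nodes != 37 and 37 < nodes

Transformed code:
def apply(nodes, vals):
    if nodes < 13:
        vals = log(13 < nodes)
        nodes = 19 // nodes
    record(nodes)
    vals = 33 > 40 and 40 < vals
    nodes = nodes != 37 and 37 < nodes
    record(vals)
    return nodes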